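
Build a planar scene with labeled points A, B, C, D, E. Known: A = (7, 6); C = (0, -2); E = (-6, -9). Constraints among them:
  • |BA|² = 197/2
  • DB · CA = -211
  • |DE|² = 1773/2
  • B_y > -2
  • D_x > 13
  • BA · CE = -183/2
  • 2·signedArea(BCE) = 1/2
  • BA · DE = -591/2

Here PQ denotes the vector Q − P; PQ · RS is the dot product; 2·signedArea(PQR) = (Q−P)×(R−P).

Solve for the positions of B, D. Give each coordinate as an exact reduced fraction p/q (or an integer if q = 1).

B = (1/2, -3/2)
D = (27/2, 27/2)

1. B_x = 1/2  [BA · CE = -183/2 ∩ 2·signedArea(BCE) = 1/2]
2. B_y = -3/2  [BA · CE = -183/2 ∩ 2·signedArea(BCE) = 1/2]
   → B = (1/2, -3/2)
3. D_x = 27/2  [DB · CA = -211 ∩ BA · DE = -591/2]
4. D_y = 27/2  [DB · CA = -211 ∩ BA · DE = -591/2]
   → D = (27/2, 27/2)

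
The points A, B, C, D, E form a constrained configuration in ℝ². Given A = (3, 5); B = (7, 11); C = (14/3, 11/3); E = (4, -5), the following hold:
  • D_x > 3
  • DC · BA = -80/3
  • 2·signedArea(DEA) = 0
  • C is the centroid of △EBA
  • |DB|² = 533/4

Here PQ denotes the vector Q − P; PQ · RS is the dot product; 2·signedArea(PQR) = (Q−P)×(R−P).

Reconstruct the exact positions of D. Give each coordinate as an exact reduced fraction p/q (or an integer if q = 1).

D = (7/2, 0)

1. D_x = 7/2  [2·signedArea(DEA) = 0 ∩ DC · BA = -80/3]
2. D_y = 0  [2·signedArea(DEA) = 0 ∩ DC · BA = -80/3]
   → D = (7/2, 0)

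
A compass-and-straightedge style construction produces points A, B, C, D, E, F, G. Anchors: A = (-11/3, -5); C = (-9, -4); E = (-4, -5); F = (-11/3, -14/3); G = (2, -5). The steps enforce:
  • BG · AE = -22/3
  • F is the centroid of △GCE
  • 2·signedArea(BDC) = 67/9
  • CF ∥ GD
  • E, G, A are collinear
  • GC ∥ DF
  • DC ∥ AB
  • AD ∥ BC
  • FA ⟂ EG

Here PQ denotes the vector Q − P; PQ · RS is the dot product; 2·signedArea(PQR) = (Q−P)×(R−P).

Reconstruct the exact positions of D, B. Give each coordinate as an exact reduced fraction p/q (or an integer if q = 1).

B = (-20, -10/3)
D = (22/3, -17/3)

1. D_x = 22/3  [GC ∥ DF ∩ CF ∥ GD]
2. D_y = -17/3  [GC ∥ DF ∩ CF ∥ GD]
   → D = (22/3, -17/3)
3. B_x = -20  [AD ∥ BC ∩ DC ∥ AB]
4. B_y = -10/3  [AD ∥ BC ∩ DC ∥ AB]
   → B = (-20, -10/3)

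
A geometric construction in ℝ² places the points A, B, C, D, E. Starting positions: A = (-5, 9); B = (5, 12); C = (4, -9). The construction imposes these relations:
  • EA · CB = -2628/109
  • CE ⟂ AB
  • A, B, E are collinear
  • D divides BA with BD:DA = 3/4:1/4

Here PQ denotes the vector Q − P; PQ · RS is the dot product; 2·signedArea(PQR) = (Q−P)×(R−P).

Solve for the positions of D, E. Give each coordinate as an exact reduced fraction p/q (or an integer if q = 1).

1. D_x = -5/2  [D divides BA with BD:DA = 3/4:1/4]
2. D_y = 39/4  [D divides BA with BD:DA = 3/4:1/4]
   → D = (-5/2, 39/4)
3. E_x = -185/109  [A, B, E are collinear ∩ CE ⟂ AB]
4. E_y = 1089/109  [A, B, E are collinear ∩ CE ⟂ AB]
   → E = (-185/109, 1089/109)

D = (-5/2, 39/4)
E = (-185/109, 1089/109)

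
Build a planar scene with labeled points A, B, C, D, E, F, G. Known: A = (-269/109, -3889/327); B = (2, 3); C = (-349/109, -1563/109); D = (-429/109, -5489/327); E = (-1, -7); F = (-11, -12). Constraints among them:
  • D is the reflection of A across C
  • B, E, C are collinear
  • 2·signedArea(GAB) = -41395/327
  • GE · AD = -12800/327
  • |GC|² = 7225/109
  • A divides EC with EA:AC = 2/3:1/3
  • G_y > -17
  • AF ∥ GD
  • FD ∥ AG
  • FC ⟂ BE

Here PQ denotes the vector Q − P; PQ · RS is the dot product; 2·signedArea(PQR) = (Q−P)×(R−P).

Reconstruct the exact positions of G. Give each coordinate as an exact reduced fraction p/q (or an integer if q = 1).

1. G_x = 501/109  [AF ∥ GD ∩ FD ∥ AG]
2. G_y = -1818/109  [AF ∥ GD ∩ FD ∥ AG]
   → G = (501/109, -1818/109)

G = (501/109, -1818/109)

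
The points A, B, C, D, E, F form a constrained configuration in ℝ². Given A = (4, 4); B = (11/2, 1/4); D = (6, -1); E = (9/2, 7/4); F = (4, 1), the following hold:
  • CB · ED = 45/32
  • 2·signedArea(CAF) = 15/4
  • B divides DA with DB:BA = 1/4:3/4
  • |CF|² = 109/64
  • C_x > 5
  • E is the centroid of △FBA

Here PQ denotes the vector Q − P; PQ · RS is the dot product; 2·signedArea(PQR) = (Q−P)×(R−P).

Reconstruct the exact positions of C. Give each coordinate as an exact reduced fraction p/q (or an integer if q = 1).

C = (21/4, 5/8)

1. C_x = 21/4  [CB · ED = 45/32 ∩ 2·signedArea(CAF) = 15/4]
2. C_y = 5/8  [CB · ED = 45/32 ∩ 2·signedArea(CAF) = 15/4]
   → C = (21/4, 5/8)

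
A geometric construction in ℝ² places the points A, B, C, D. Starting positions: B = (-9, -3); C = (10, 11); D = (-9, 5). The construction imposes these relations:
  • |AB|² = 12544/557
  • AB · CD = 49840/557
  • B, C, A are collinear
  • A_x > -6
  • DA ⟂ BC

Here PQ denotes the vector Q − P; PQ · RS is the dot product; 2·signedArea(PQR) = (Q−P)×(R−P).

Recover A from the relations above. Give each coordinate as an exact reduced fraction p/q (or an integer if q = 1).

1. A_x = -2885/557  [B, C, A are collinear ∩ DA ⟂ BC]
2. A_y = -103/557  [B, C, A are collinear ∩ DA ⟂ BC]
   → A = (-2885/557, -103/557)

A = (-2885/557, -103/557)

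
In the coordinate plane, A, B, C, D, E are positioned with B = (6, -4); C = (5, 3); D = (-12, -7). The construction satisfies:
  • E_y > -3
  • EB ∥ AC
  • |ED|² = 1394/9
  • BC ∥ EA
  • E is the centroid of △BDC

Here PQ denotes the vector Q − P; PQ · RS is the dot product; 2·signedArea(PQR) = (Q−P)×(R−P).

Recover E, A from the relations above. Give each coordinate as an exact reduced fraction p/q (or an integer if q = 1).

A = (-4/3, 13/3)
E = (-1/3, -8/3)

1. E_x = -1/3  [E is the centroid of △BDC]
2. E_y = -8/3  [E is the centroid of △BDC]
   → E = (-1/3, -8/3)
3. A_x = -4/3  [EB ∥ AC ∩ BC ∥ EA]
4. A_y = 13/3  [EB ∥ AC ∩ BC ∥ EA]
   → A = (-4/3, 13/3)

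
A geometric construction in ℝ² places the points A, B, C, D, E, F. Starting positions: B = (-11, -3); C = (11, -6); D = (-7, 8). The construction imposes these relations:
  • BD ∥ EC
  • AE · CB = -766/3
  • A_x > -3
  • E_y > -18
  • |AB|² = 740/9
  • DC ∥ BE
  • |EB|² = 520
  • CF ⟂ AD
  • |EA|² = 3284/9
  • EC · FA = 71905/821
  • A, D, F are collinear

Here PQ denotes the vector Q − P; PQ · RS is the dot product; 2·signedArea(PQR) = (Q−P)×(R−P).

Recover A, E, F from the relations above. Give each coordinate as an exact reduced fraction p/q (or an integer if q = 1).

A = (-7/3, -1/3)
E = (7, -17)
F = (2681/821, -8482/821)

1. E_x = 7  [BD ∥ EC ∩ DC ∥ BE]
2. E_y = -17  [BD ∥ EC ∩ DC ∥ BE]
   → E = (7, -17)
3. A_x = -7/3  [line 22·x + -3·y + 151/3 = 0 ∩ |AB|² = 740/9]
4. A_y = -1/3  [line 22·x + -3·y + 151/3 = 0 ∩ |AB|² = 740/9]
   → A = (-7/3, -1/3)
5. F_x = 2681/821  [A, D, F are collinear ∩ CF ⟂ AD]
6. F_y = -8482/821  [A, D, F are collinear ∩ CF ⟂ AD]
   → F = (2681/821, -8482/821)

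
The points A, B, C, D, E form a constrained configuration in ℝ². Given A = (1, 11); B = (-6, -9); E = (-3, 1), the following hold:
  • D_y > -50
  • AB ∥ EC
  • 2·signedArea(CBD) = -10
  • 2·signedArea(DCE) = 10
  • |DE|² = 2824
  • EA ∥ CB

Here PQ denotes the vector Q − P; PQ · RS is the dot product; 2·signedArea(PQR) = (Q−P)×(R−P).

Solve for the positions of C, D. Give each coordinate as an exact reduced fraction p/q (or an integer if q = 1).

1. C_x = -10  [EA ∥ CB ∩ AB ∥ EC]
2. C_y = -19  [EA ∥ CB ∩ AB ∥ EC]
   → C = (-10, -19)
3. D_x = -21  [2·signedArea(DCE) = 10 ∩ 2·signedArea(CBD) = -10]
4. D_y = -49  [2·signedArea(DCE) = 10 ∩ 2·signedArea(CBD) = -10]
   → D = (-21, -49)

C = (-10, -19)
D = (-21, -49)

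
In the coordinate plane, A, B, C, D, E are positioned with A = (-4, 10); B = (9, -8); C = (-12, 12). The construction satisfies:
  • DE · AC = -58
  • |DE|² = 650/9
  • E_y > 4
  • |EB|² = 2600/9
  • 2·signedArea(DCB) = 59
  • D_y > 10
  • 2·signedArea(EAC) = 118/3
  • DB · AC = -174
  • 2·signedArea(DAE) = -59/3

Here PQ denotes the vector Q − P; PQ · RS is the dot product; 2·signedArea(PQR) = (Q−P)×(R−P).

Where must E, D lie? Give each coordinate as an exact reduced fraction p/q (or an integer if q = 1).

1. E_x = -7/3  [line -2·x + -8·y + 98/3 = 0 ∩ |EB|² = 2600/9]
2. E_y = 14/3  [line -2·x + -8·y + 98/3 = 0 ∩ |EB|² = 2600/9]
   → E = (-7/3, 14/3)
3. D_x = -8  [DE · AC = -58 ∩ 2·signedArea(DCB) = 59]
4. D_y = 11  [DE · AC = -58 ∩ 2·signedArea(DCB) = 59]
   → D = (-8, 11)

D = (-8, 11)
E = (-7/3, 14/3)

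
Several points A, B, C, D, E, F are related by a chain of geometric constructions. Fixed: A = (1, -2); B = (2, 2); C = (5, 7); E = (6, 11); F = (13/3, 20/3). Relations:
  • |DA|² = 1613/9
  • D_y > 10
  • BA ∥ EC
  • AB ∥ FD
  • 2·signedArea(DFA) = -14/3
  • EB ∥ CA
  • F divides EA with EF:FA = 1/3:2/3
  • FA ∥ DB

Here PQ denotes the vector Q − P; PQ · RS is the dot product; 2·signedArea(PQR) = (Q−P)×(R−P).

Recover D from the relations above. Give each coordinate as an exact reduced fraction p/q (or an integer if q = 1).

1. D_x = 16/3  [FA ∥ DB ∩ AB ∥ FD]
2. D_y = 32/3  [FA ∥ DB ∩ AB ∥ FD]
   → D = (16/3, 32/3)

D = (16/3, 32/3)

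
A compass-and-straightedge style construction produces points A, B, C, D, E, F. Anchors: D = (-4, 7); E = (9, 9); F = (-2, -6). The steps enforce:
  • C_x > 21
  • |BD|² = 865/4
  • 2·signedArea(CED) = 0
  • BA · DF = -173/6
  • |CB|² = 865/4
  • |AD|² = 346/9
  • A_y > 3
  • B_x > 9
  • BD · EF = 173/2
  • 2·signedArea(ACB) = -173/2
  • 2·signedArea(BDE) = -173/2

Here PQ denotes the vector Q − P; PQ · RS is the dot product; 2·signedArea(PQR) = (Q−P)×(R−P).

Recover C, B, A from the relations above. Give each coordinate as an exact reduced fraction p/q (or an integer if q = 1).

A = (1, 10/3)
B = (10, 5/2)
C = (22, 11)

1. B_x = 10  [BD · EF = 173/2 ∩ 2·signedArea(BDE) = -173/2]
2. B_y = 5/2  [BD · EF = 173/2 ∩ 2·signedArea(BDE) = -173/2]
   → B = (10, 5/2)
3. A_x = 1  [line 2·x + -13·y + 124/3 = 0 ∩ |AD|² = 346/9]
4. A_y = 10/3  [line 2·x + -13·y + 124/3 = 0 ∩ |AD|² = 346/9]
   → A = (1, 10/3)
5. C_x = 22  [2·signedArea(CED) = 0 ∩ 2·signedArea(ACB) = -173/2]
6. C_y = 11  [2·signedArea(CED) = 0 ∩ 2·signedArea(ACB) = -173/2]
   → C = (22, 11)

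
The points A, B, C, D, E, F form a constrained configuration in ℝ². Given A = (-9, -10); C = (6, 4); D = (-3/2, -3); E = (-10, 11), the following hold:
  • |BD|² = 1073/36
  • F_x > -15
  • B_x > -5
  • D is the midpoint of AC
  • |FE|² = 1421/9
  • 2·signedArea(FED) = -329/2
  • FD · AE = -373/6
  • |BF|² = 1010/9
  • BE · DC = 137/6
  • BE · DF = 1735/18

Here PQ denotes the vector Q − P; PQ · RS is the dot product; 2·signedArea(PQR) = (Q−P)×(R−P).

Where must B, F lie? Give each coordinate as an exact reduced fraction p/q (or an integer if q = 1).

B = (-13/3, 5/3)
F = (-44/3, -2/3)

1. F_x = -44/3  [2·signedArea(FED) = -329/2 ∩ FD · AE = -373/6]
2. F_y = -2/3  [2·signedArea(FED) = -329/2 ∩ FD · AE = -373/6]
   → F = (-44/3, -2/3)
3. B_x = -13/3  [BE · DC = 137/6 ∩ BE · DF = 1735/18]
4. B_y = 5/3  [BE · DC = 137/6 ∩ BE · DF = 1735/18]
   → B = (-13/3, 5/3)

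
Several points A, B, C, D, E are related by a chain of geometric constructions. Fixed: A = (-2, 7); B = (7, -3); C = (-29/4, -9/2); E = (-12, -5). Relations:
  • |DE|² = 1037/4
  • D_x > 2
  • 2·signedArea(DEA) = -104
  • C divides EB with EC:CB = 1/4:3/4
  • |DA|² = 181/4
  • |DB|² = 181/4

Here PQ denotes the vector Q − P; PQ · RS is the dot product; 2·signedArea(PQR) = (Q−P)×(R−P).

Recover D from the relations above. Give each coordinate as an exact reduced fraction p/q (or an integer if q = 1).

D = (5/2, 2)

1. D_x = 5/2  [line -12·x + 10·y + 10 = 0 ∩ |DE|² = 1037/4]
2. D_y = 2  [line -12·x + 10·y + 10 = 0 ∩ |DE|² = 1037/4]
   → D = (5/2, 2)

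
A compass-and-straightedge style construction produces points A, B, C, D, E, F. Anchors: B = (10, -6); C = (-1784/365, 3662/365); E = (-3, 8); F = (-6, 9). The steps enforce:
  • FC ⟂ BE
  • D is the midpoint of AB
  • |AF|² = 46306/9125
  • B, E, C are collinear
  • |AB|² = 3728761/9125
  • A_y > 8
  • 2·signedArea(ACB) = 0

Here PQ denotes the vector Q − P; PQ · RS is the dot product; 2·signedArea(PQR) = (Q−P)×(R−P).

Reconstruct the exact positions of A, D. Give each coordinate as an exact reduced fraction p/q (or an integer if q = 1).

1. A_x = -6853/1825  [line 5852/365·x + 5434/365·y + -25916/365 = 0 ∩ |AB|² = 3728761/9125]
2. A_y = 16084/1825  [line 5852/365·x + 5434/365·y + -25916/365 = 0 ∩ |AB|² = 3728761/9125]
   → A = (-6853/1825, 16084/1825)
3. D_x = 11397/3650  [D is the midpoint of AB]
4. D_y = 2567/1825  [D is the midpoint of AB]
   → D = (11397/3650, 2567/1825)

A = (-6853/1825, 16084/1825)
D = (11397/3650, 2567/1825)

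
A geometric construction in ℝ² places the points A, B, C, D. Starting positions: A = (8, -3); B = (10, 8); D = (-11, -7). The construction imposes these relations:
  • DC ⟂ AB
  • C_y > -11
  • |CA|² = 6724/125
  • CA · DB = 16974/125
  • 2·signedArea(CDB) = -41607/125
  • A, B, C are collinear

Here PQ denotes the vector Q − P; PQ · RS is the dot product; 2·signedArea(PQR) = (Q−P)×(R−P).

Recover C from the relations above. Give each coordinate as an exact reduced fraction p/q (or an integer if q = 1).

1. C_x = 836/125  [A, B, C are collinear ∩ DC ⟂ AB]
2. C_y = -1277/125  [A, B, C are collinear ∩ DC ⟂ AB]
   → C = (836/125, -1277/125)

C = (836/125, -1277/125)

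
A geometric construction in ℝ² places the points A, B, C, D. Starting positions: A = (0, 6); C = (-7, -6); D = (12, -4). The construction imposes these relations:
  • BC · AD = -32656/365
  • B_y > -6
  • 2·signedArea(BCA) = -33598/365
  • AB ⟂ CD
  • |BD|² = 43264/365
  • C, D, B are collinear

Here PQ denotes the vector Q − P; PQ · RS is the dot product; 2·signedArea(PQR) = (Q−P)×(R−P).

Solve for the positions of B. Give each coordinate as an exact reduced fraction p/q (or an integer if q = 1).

1. B_x = 428/365  [C, D, B are collinear ∩ AB ⟂ CD]
2. B_y = -1876/365  [C, D, B are collinear ∩ AB ⟂ CD]
   → B = (428/365, -1876/365)

B = (428/365, -1876/365)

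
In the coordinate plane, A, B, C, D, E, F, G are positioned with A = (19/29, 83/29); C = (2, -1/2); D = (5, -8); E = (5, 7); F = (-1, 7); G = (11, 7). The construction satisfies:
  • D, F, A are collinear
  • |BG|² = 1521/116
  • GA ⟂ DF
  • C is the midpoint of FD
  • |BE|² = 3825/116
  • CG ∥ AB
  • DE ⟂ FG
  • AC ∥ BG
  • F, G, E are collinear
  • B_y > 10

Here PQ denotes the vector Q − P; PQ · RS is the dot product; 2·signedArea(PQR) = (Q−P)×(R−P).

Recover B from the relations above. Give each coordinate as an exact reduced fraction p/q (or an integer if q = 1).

B = (280/29, 601/58)

1. B_x = 280/29  [AC ∥ BG ∩ CG ∥ AB]
2. B_y = 601/58  [AC ∥ BG ∩ CG ∥ AB]
   → B = (280/29, 601/58)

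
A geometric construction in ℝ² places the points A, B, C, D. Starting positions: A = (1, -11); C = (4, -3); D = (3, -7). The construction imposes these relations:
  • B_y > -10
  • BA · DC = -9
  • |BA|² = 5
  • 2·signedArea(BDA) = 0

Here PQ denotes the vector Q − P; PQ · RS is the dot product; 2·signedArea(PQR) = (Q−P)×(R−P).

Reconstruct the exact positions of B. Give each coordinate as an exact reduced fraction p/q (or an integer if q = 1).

B = (2, -9)

1. B_x = 2  [2·signedArea(BDA) = 0 ∩ BA · DC = -9]
2. B_y = -9  [2·signedArea(BDA) = 0 ∩ BA · DC = -9]
   → B = (2, -9)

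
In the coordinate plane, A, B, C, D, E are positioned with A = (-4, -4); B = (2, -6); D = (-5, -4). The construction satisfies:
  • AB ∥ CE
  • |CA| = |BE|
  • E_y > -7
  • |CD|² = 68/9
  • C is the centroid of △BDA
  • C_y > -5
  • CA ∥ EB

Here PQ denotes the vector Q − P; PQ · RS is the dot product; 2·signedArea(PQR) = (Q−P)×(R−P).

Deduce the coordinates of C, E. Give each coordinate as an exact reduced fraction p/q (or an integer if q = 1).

1. C_x = -7/3  [C is the centroid of △BDA]
2. C_y = -14/3  [C is the centroid of △BDA]
   → C = (-7/3, -14/3)
3. E_x = 11/3  [CA ∥ EB ∩ AB ∥ CE]
4. E_y = -20/3  [CA ∥ EB ∩ AB ∥ CE]
   → E = (11/3, -20/3)

C = (-7/3, -14/3)
E = (11/3, -20/3)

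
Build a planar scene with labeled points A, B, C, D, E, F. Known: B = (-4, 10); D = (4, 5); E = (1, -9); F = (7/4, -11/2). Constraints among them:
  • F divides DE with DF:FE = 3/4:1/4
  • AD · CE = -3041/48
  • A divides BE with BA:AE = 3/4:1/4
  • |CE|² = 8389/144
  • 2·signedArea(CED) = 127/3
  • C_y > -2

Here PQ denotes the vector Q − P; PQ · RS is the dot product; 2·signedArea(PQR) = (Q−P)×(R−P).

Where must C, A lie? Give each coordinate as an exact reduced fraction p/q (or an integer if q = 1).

A = (-1/4, -17/4)
C = (-5/12, -3/2)

1. C_x = -5/12  [line -14·x + 3·y + -4/3 = 0 ∩ |CE|² = 8389/144]
2. C_y = -3/2  [line -14·x + 3·y + -4/3 = 0 ∩ |CE|² = 8389/144]
   → C = (-5/12, -3/2)
3. A_x = -1/4  [A divides BE with BA:AE = 3/4:1/4]
4. A_y = -17/4  [A divides BE with BA:AE = 3/4:1/4]
   → A = (-1/4, -17/4)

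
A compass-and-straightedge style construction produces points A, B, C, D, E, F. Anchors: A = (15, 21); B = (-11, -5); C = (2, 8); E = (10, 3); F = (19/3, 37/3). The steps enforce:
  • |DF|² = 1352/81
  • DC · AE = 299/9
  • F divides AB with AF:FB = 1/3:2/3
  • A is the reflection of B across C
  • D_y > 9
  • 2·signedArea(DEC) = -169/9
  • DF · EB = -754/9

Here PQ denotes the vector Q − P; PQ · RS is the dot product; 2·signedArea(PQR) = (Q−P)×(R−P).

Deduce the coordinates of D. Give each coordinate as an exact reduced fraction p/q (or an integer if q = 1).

1. D_x = 31/9  [2·signedArea(DEC) = -169/9 ∩ DC · AE = 299/9]
2. D_y = 85/9  [2·signedArea(DEC) = -169/9 ∩ DC · AE = 299/9]
   → D = (31/9, 85/9)

D = (31/9, 85/9)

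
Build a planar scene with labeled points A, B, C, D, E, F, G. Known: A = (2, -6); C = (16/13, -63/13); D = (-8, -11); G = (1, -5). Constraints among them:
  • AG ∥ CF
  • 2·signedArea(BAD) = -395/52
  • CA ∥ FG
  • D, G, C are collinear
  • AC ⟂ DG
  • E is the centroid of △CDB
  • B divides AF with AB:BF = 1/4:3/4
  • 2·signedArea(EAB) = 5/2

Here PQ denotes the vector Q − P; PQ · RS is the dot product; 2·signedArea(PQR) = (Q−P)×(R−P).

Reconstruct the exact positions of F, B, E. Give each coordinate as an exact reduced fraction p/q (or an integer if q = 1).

B = (81/52, -71/13)
E = (-271/156, -277/39)
F = (3/13, -50/13)

1. F_x = 3/13  [CA ∥ FG ∩ AG ∥ CF]
2. F_y = -50/13  [CA ∥ FG ∩ AG ∥ CF]
   → F = (3/13, -50/13)
3. B_x = 81/52  [B divides AF with AB:BF = 1/4:3/4]
4. B_y = -71/13  [B divides AF with AB:BF = 1/4:3/4]
   → B = (81/52, -71/13)
5. E_x = -271/156  [E is the centroid of △CDB]
6. E_y = -277/39  [E is the centroid of △CDB]
   → E = (-271/156, -277/39)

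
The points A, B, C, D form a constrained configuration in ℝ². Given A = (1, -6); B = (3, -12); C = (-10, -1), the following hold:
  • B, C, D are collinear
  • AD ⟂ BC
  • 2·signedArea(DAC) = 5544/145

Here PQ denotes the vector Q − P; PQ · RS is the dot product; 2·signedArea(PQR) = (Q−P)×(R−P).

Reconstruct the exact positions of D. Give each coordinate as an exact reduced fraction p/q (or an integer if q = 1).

D = (-163/145, -1234/145)

1. D_x = -163/145  [B, C, D are collinear ∩ AD ⟂ BC]
2. D_y = -1234/145  [B, C, D are collinear ∩ AD ⟂ BC]
   → D = (-163/145, -1234/145)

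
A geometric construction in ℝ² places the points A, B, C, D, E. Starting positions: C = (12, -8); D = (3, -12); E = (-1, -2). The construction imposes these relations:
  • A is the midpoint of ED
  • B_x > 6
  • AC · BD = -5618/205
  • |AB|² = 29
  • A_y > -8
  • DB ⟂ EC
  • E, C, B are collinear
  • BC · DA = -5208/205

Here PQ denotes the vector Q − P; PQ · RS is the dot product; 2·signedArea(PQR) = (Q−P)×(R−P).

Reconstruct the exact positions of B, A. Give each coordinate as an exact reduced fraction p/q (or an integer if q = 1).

A = (1, -7)
B = (1251/205, -1082/205)

1. B_x = 1251/205  [E, C, B are collinear ∩ DB ⟂ EC]
2. B_y = -1082/205  [E, C, B are collinear ∩ DB ⟂ EC]
   → B = (1251/205, -1082/205)
3. A_x = 1  [A is the midpoint of ED]
4. A_y = -7  [A is the midpoint of ED]
   → A = (1, -7)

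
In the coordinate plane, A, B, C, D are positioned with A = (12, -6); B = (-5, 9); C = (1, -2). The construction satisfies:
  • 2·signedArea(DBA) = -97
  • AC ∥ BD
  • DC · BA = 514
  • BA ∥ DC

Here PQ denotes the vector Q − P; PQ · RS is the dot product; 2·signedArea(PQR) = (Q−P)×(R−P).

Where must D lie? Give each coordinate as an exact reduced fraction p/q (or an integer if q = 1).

1. D_x = -16  [BA ∥ DC ∩ AC ∥ BD]
2. D_y = 13  [BA ∥ DC ∩ AC ∥ BD]
   → D = (-16, 13)

D = (-16, 13)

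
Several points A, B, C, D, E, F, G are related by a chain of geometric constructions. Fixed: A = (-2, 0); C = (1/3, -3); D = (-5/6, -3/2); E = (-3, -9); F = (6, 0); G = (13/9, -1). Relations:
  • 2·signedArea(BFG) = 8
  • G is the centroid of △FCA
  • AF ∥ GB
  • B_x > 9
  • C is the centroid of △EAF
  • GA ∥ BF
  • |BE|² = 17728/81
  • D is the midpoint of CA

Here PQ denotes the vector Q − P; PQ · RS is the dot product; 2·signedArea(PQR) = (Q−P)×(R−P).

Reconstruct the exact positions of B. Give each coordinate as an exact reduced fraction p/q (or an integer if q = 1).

B = (85/9, -1)

1. B_x = 85/9  [GA ∥ BF ∩ AF ∥ GB]
2. B_y = -1  [GA ∥ BF ∩ AF ∥ GB]
   → B = (85/9, -1)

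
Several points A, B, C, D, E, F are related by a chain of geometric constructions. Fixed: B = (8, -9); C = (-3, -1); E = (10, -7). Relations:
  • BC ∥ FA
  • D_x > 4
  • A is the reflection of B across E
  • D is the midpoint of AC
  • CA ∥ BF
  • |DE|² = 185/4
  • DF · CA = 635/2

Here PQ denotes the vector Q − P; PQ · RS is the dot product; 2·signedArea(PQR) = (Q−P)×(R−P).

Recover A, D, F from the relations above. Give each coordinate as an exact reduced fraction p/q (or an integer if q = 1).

A = (12, -5)
D = (9/2, -3)
F = (23, -13)

1. A_x = 12  [A is the reflection of B across E]
2. A_y = -5  [A is the reflection of B across E]
   → A = (12, -5)
3. D_x = 9/2  [D is the midpoint of AC]
4. D_y = -3  [D is the midpoint of AC]
   → D = (9/2, -3)
5. F_x = 23  [BC ∥ FA ∩ CA ∥ BF]
6. F_y = -13  [BC ∥ FA ∩ CA ∥ BF]
   → F = (23, -13)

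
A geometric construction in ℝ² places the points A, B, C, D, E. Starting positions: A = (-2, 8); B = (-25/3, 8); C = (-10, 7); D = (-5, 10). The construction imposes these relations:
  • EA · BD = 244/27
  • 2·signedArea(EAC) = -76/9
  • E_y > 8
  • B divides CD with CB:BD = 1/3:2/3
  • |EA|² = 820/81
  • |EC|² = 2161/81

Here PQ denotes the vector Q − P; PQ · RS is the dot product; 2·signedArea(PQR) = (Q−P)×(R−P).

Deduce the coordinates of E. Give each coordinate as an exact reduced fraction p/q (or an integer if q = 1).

E = (-46/9, 26/3)

1. E_x = -46/9  [2·signedArea(EAC) = -76/9 ∩ EA · BD = 244/27]
2. E_y = 26/3  [2·signedArea(EAC) = -76/9 ∩ EA · BD = 244/27]
   → E = (-46/9, 26/3)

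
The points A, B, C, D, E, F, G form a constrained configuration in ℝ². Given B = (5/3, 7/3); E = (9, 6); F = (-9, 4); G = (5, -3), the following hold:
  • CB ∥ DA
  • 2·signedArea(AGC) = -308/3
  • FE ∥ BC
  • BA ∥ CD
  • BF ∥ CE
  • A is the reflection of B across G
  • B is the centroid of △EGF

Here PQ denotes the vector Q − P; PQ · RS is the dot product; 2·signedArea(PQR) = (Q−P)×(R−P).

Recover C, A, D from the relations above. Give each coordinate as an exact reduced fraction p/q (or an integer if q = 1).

A = (25/3, -25/3)
C = (59/3, 13/3)
D = (79/3, -19/3)

1. C_x = 59/3  [BF ∥ CE ∩ FE ∥ BC]
2. C_y = 13/3  [BF ∥ CE ∩ FE ∥ BC]
   → C = (59/3, 13/3)
3. A_x = 25/3  [A is the reflection of B across G]
4. A_y = -25/3  [A is the reflection of B across G]
   → A = (25/3, -25/3)
5. D_x = 79/3  [CB ∥ DA ∩ BA ∥ CD]
6. D_y = -19/3  [CB ∥ DA ∩ BA ∥ CD]
   → D = (79/3, -19/3)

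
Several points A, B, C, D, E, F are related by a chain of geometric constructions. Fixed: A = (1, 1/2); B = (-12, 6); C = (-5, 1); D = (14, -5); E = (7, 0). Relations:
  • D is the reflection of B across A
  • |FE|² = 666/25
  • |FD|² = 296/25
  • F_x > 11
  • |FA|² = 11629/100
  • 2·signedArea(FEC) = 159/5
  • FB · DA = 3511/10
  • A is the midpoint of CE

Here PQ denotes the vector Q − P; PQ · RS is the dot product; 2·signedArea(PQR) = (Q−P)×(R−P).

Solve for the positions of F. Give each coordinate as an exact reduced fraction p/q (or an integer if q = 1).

F = (56/5, -3)

1. F_x = 56/5  [2·signedArea(FEC) = 159/5 ∩ FB · DA = 3511/10]
2. F_y = -3  [2·signedArea(FEC) = 159/5 ∩ FB · DA = 3511/10]
   → F = (56/5, -3)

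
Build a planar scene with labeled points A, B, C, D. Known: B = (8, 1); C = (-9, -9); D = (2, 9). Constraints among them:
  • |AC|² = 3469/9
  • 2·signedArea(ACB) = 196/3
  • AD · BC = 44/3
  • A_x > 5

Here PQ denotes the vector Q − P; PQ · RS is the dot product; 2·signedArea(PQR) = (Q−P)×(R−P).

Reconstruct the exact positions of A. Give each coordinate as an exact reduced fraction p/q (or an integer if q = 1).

1. A_x = 6  [AD · BC = 44/3 ∩ 2·signedArea(ACB) = 196/3]
2. A_y = 11/3  [AD · BC = 44/3 ∩ 2·signedArea(ACB) = 196/3]
   → A = (6, 11/3)

A = (6, 11/3)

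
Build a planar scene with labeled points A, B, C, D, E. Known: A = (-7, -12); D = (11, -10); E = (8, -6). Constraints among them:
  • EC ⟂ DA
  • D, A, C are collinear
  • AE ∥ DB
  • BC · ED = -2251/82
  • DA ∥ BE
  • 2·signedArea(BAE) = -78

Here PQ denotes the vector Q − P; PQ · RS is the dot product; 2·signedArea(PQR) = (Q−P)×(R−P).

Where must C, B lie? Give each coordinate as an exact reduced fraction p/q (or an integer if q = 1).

B = (26, -4)
C = (695/82, -843/82)

1. C_x = 695/82  [D, A, C are collinear ∩ EC ⟂ DA]
2. C_y = -843/82  [D, A, C are collinear ∩ EC ⟂ DA]
   → C = (695/82, -843/82)
3. B_x = 26  [DA ∥ BE ∩ AE ∥ DB]
4. B_y = -4  [DA ∥ BE ∩ AE ∥ DB]
   → B = (26, -4)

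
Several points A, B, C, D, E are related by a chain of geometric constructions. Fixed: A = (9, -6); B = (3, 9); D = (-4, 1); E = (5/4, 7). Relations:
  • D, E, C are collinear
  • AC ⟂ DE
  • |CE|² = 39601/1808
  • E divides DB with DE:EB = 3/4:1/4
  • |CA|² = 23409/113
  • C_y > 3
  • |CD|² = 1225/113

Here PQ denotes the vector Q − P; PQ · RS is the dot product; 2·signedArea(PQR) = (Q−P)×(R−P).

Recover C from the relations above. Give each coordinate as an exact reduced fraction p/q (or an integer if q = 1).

C = (-207/113, 393/113)

1. C_x = -207/113  [D, E, C are collinear ∩ AC ⟂ DE]
2. C_y = 393/113  [D, E, C are collinear ∩ AC ⟂ DE]
   → C = (-207/113, 393/113)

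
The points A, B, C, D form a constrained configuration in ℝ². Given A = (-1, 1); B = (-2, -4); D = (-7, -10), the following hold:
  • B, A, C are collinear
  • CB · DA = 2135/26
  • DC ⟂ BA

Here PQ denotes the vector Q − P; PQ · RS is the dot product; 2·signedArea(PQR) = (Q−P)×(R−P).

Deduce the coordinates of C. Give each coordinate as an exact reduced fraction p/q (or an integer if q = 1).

C = (-87/26, -279/26)

1. C_x = -87/26  [B, A, C are collinear ∩ DC ⟂ BA]
2. C_y = -279/26  [B, A, C are collinear ∩ DC ⟂ BA]
   → C = (-87/26, -279/26)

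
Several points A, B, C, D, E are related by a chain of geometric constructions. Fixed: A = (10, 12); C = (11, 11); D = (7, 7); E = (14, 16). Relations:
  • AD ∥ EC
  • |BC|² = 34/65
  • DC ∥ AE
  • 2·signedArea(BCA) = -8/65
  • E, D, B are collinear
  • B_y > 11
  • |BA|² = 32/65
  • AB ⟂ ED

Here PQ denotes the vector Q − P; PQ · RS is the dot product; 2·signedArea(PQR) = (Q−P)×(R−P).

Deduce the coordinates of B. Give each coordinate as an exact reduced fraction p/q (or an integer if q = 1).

B = (686/65, 752/65)

1. B_x = 686/65  [E, D, B are collinear ∩ AB ⟂ ED]
2. B_y = 752/65  [E, D, B are collinear ∩ AB ⟂ ED]
   → B = (686/65, 752/65)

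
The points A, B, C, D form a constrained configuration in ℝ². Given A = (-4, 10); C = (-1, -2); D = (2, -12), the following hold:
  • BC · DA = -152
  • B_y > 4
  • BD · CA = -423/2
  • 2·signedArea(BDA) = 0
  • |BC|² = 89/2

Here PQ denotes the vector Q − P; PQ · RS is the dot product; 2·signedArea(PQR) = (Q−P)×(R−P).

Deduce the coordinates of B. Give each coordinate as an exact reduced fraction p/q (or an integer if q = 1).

1. B_x = -5/2  [2·signedArea(BDA) = 0 ∩ BC · DA = -152]
2. B_y = 9/2  [2·signedArea(BDA) = 0 ∩ BC · DA = -152]
   → B = (-5/2, 9/2)

B = (-5/2, 9/2)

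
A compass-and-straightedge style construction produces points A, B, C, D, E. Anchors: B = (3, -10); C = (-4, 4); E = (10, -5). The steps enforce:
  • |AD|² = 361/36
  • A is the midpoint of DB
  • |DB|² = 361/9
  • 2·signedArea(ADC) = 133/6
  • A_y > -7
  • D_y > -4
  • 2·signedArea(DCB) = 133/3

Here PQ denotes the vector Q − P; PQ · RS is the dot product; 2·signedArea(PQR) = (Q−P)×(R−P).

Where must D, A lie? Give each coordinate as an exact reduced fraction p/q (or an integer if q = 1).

A = (3, -41/6)
D = (3, -11/3)

1. D_x = 3  [line 14·x + 7·y + -49/3 = 0 ∩ |DB|² = 361/9]
2. D_y = -11/3  [line 14·x + 7·y + -49/3 = 0 ∩ |DB|² = 361/9]
   → D = (3, -11/3)
3. A_x = 3  [A is the midpoint of DB]
4. A_y = -41/6  [A is the midpoint of DB]
   → A = (3, -41/6)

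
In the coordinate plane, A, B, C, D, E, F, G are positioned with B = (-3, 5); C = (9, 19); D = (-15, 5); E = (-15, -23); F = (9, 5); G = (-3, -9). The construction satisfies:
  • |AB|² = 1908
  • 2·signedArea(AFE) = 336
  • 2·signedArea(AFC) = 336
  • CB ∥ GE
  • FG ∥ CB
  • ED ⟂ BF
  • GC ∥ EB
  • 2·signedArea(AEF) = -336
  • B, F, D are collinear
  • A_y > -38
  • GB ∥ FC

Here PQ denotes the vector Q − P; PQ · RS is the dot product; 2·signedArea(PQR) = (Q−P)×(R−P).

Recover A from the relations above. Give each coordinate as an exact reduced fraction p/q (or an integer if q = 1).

1. A_x = -15  [2·signedArea(AEF) = -336 ∩ 2·signedArea(AFC) = 336]
2. A_y = -37  [2·signedArea(AEF) = -336 ∩ 2·signedArea(AFC) = 336]
   → A = (-15, -37)

A = (-15, -37)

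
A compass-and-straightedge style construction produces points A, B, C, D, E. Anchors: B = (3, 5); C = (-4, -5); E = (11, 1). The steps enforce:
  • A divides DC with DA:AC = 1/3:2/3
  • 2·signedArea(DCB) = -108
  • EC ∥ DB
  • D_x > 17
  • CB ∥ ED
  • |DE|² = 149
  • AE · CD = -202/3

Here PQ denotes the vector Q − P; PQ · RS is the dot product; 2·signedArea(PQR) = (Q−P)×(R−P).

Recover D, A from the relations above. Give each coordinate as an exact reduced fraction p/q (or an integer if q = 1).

1. D_x = 18  [EC ∥ DB ∩ CB ∥ ED]
2. D_y = 11  [EC ∥ DB ∩ CB ∥ ED]
   → D = (18, 11)
3. A_x = 32/3  [A divides DC with DA:AC = 1/3:2/3]
4. A_y = 17/3  [A divides DC with DA:AC = 1/3:2/3]
   → A = (32/3, 17/3)

A = (32/3, 17/3)
D = (18, 11)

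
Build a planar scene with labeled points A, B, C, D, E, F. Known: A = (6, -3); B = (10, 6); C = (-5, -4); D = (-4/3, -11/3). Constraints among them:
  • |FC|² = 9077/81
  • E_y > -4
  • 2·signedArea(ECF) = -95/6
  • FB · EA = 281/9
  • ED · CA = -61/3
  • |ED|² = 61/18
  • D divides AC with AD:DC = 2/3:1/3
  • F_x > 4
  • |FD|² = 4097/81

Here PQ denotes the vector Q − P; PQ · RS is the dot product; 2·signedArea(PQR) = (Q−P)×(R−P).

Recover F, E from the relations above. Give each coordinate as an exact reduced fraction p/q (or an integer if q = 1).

1. E_x = 1/2  [line -11·x + -1·y + 2 = 0 ∩ |ED|² = 61/18]
2. E_y = -7/2  [line -11·x + -1·y + 2 = 0 ∩ |ED|² = 61/18]
   → E = (1/2, -7/2)
3. F_x = 44/9  [FB · EA = 281/9 ∩ 2·signedArea(ECF) = -95/6]
4. F_y = -2/9  [FB · EA = 281/9 ∩ 2·signedArea(ECF) = -95/6]
   → F = (44/9, -2/9)

E = (1/2, -7/2)
F = (44/9, -2/9)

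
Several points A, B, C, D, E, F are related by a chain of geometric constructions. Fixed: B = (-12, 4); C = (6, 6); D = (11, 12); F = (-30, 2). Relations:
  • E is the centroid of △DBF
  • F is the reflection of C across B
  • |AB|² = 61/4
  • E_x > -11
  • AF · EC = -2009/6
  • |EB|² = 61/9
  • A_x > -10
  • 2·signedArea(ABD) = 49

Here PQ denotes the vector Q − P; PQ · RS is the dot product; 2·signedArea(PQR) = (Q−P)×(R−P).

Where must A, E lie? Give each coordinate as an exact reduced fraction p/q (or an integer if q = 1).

A = (-19/2, 7)
E = (-31/3, 6)

1. A_x = -19/2  [line -8·x + 23·y + -237 = 0 ∩ |AB|² = 61/4]
2. A_y = 7  [line -8·x + 23·y + -237 = 0 ∩ |AB|² = 61/4]
   → A = (-19/2, 7)
3. E_x = -31/3  [E is the centroid of △DBF]
4. E_y = 6  [E is the centroid of △DBF]
   → E = (-31/3, 6)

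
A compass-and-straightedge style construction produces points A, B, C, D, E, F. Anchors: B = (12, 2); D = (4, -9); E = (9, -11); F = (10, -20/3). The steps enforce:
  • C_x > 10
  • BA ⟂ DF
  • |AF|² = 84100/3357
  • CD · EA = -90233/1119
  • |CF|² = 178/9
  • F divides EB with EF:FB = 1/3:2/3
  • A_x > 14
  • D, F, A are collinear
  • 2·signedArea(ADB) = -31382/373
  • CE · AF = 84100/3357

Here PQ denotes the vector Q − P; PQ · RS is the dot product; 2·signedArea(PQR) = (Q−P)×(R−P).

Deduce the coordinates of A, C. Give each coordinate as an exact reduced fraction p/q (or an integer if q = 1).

1. A_x = 5470/373  [D, F, A are collinear ∩ BA ⟂ DF]
2. A_y = -1810/373  [D, F, A are collinear ∩ BA ⟂ DF]
   → A = (5470/373, -1810/373)
3. C_x = 11  [CD · EA = -90233/1119 ∩ CE · AF = 84100/3357]
4. C_y = -7/3  [CD · EA = -90233/1119 ∩ CE · AF = 84100/3357]
   → C = (11, -7/3)

A = (5470/373, -1810/373)
C = (11, -7/3)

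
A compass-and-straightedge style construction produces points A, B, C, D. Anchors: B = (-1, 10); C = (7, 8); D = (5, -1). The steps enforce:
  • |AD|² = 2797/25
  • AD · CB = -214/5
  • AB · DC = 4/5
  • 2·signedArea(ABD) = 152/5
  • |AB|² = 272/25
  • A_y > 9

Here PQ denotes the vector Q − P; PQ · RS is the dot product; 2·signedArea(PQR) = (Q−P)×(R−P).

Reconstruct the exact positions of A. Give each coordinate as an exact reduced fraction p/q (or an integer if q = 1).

1. A_x = 11/5  [2·signedArea(ABD) = 152/5 ∩ AD · CB = -214/5]
2. A_y = 46/5  [2·signedArea(ABD) = 152/5 ∩ AD · CB = -214/5]
   → A = (11/5, 46/5)

A = (11/5, 46/5)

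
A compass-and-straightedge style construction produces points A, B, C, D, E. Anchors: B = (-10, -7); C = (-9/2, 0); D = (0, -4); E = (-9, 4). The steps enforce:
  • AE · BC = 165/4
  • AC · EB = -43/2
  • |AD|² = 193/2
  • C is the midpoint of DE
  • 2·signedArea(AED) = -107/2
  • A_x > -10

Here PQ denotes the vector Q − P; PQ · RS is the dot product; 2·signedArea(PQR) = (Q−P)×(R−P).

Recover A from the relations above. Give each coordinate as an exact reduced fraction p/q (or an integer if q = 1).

1. A_x = -19/2  [2·signedArea(AED) = -107/2 ∩ AC · EB = -43/2]
2. A_y = -3/2  [2·signedArea(AED) = -107/2 ∩ AC · EB = -43/2]
   → A = (-19/2, -3/2)

A = (-19/2, -3/2)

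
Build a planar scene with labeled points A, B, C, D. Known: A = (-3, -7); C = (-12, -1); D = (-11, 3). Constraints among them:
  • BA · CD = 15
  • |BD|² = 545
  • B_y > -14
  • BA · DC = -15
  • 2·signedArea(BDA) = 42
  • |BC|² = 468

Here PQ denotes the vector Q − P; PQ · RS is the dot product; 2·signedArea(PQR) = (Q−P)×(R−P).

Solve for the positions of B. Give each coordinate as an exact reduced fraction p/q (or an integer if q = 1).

B = (6, -13)

1. B_x = 6  [2·signedArea(BDA) = 42 ∩ BA · DC = -15]
2. B_y = -13  [2·signedArea(BDA) = 42 ∩ BA · DC = -15]
   → B = (6, -13)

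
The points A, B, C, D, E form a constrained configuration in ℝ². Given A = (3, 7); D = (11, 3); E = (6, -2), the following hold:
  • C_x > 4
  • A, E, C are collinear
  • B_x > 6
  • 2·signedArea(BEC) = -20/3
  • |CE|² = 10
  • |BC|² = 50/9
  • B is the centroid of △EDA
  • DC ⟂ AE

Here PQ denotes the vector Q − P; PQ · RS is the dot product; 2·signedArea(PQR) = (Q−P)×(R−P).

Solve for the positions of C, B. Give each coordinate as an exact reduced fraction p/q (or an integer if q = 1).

B = (20/3, 8/3)
C = (5, 1)

1. C_x = 5  [A, E, C are collinear ∩ DC ⟂ AE]
2. C_y = 1  [A, E, C are collinear ∩ DC ⟂ AE]
   → C = (5, 1)
3. B_x = 20/3  [B is the centroid of △EDA]
4. B_y = 8/3  [B is the centroid of △EDA]
   → B = (20/3, 8/3)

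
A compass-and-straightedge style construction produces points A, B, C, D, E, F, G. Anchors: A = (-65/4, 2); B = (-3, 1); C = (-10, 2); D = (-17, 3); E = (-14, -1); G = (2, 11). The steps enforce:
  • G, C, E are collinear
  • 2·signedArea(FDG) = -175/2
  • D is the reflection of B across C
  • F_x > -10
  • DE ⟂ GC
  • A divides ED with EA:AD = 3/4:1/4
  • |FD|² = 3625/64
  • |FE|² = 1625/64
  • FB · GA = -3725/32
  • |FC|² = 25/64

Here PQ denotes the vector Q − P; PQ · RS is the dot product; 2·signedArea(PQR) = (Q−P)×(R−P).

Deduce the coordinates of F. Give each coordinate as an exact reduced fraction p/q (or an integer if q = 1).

F = (-77/8, 3/2)

1. F_x = -77/8  [2·signedArea(FDG) = -175/2 ∩ FB · GA = -3725/32]
2. F_y = 3/2  [2·signedArea(FDG) = -175/2 ∩ FB · GA = -3725/32]
   → F = (-77/8, 3/2)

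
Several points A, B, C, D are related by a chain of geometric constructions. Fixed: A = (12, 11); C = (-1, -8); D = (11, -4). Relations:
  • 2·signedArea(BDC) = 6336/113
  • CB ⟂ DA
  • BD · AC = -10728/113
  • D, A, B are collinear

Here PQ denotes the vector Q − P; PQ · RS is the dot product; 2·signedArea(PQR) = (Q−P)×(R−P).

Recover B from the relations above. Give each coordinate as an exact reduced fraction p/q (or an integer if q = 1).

B = (1207/113, -992/113)

1. B_x = 1207/113  [D, A, B are collinear ∩ CB ⟂ DA]
2. B_y = -992/113  [D, A, B are collinear ∩ CB ⟂ DA]
   → B = (1207/113, -992/113)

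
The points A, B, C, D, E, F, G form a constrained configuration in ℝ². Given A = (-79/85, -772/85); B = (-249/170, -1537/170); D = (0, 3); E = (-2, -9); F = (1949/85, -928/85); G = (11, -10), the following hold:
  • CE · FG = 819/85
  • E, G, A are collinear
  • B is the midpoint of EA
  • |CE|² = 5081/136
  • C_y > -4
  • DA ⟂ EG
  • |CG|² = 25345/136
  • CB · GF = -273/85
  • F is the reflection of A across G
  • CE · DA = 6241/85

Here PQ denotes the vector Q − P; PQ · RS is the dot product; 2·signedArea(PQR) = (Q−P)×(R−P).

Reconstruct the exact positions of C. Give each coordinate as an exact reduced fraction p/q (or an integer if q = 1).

1. C_x = -249/340  [CE · FG = 819/85 ∩ CE · DA = 6241/85]
2. C_y = -1027/340  [CE · FG = 819/85 ∩ CE · DA = 6241/85]
   → C = (-249/340, -1027/340)

C = (-249/340, -1027/340)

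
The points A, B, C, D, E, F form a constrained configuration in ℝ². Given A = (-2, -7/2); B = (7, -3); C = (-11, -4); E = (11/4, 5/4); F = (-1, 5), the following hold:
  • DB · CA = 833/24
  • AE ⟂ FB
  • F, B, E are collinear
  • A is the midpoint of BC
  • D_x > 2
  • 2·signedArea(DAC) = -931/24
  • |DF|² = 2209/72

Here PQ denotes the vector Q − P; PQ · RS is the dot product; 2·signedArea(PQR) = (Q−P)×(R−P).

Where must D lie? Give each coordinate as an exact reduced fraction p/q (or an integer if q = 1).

1. D_x = 35/12  [DB · CA = 833/24 ∩ 2·signedArea(DAC) = -931/24]
2. D_y = 13/12  [DB · CA = 833/24 ∩ 2·signedArea(DAC) = -931/24]
   → D = (35/12, 13/12)

D = (35/12, 13/12)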